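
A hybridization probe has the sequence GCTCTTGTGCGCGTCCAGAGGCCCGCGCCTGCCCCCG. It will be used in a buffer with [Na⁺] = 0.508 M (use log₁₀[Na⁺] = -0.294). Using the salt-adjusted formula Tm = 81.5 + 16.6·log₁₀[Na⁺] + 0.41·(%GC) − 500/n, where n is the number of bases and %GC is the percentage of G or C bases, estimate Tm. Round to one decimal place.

Length n = 37. A=2, C=17, T=6, G=12
G+C = 29, so %GC = 29/37 × 100 = 78.378%
Salt term: 16.6 × (-0.294) = -4.88
GC term: 0.41 × 78.378 = 32.135; length term: −500/37 = −13.514
Tm = 81.5 + (-4.88) + 32.135 − 13.514 = 95.241 → 95.2°C

95.2°C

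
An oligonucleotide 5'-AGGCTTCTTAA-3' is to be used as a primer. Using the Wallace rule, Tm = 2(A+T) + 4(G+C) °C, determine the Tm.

30°C

Scanning the sequence gives A=3, G=2, T=4, C=2.
AT pairs contribute 7, GC pairs contribute 4.
Tm = 4·4 + 2·7 = 16 + 14 = 30°C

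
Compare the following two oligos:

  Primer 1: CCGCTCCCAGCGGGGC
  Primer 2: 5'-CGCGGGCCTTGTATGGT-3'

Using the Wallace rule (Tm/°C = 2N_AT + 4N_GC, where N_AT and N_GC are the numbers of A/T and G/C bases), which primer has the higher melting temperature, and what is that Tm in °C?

Primer 1: A+T=2, G+C=14 → Tm = 2(2)+4(14) = 60°C
Primer 2: A+T=6, G+C=11 → Tm = 2(6)+4(11) = 56°C
60°C vs 56°C → primer 1 is higher.

Primer 1, 60°C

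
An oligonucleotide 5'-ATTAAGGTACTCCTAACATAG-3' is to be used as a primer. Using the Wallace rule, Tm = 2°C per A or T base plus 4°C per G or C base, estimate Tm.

56°C

Base counts: T=6, C=4, A=8, G=3
So N_AT = 14 and N_GC = 7.
Tm = 2×14 + 4×7 = 56°C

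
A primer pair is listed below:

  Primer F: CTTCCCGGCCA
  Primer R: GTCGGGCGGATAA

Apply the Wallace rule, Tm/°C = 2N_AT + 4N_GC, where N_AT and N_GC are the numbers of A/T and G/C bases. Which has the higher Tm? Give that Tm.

Primer F: A+T=3, G+C=8 → Tm = 2(3)+4(8) = 38°C
Primer R: A+T=5, G+C=8 → Tm = 2(5)+4(8) = 42°C
38°C vs 42°C → primer R is higher.

Primer R, 42°C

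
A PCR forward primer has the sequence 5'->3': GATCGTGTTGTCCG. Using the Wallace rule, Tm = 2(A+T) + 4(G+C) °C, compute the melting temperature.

Base counts: G=5, T=5, C=3, A=1
So N_AT = 6 and N_GC = 8.
Tm = 4·8 + 2·6 = 32 + 12 = 44°C

44°C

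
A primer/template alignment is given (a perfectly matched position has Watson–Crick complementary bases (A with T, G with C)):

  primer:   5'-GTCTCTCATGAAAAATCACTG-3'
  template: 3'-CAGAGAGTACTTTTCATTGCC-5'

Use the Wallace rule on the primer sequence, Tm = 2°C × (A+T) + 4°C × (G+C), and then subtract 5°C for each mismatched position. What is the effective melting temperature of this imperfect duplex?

43°C

Primer base counts: A=7, T=6, G=3, C=5 → A+T=13, G+C=8
Perfect-match Tm = 2(13) + 4(8) = 26 + 32 = 58°C
Mismatches (positions where the bases are not complementary): 3 (at positions 15, 17, 20)
Effective Tm = 58 − 3×5 = 58 − 15 = 43°C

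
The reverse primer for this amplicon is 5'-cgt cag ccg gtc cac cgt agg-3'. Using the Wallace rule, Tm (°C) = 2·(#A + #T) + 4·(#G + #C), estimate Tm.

Scanning the sequence gives A=3, C=8, G=7, T=3.
A+T = 6, G+C = 15
Tm = 2×6 + 4×15 = 72°C

72°C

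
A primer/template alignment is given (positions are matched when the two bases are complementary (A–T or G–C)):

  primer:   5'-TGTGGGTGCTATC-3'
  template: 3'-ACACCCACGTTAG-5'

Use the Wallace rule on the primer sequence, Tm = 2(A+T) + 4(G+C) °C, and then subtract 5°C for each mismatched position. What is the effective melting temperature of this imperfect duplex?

Primer base counts: A=1, T=5, G=5, C=2 → A+T=6, G+C=7
Perfect-match Tm = 2(6) + 4(7) = 12 + 28 = 40°C
Mismatches (positions where the bases are not complementary): 1 (at position 10)
Effective Tm = 40 − 1×5 = 40 − 5 = 35°C

35°C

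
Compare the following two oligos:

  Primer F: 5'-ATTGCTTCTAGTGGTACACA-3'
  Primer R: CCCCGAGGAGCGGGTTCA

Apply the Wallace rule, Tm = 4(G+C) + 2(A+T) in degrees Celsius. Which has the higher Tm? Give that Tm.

Primer R, 62°C

Primer F: A+T=12, G+C=8 → Tm = 2(12)+4(8) = 56°C
Primer R: A+T=5, G+C=13 → Tm = 2(5)+4(13) = 62°C
56°C vs 62°C → primer R is higher.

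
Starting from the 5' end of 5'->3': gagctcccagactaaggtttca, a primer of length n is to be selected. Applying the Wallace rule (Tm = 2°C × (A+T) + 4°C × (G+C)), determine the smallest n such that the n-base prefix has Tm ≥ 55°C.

n = 18

First 17 bases: GAGCTCCCAGACTAAGG → Tm = 54°C (< 55°C)
First 18 bases: GAGCTCCCAGACTAAGGT → Tm = 56°C (≥ 55°C)
Each additional base adds 2°C (A/T) or 4°C (G/C), so Tm is non-decreasing in n; n = 18 is the first length to reach 55°C.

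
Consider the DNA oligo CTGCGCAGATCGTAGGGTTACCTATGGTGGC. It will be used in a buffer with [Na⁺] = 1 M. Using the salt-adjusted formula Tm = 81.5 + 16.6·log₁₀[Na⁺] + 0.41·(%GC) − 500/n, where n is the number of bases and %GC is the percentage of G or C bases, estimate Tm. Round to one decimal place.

Length n = 31. T=8, G=11, C=7, A=5
G+C = 18, so %GC = 18/31 × 100 = 58.065%
Salt term: 16.6 × (0) = 0
GC term: 0.41 × 58.065 = 23.807; length term: −500/31 = −16.129
Tm = 81.5 + (0) + 23.807 − 16.129 = 89.178 → 89.2°C

89.2°C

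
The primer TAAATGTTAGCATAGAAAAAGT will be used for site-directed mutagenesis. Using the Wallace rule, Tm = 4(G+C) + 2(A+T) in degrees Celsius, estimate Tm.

54°C

A=11, C=1, T=6, G=4
A+T = 17, G+C = 5
Tm = 2(17) + 4(5) = 34 + 20 = 54°C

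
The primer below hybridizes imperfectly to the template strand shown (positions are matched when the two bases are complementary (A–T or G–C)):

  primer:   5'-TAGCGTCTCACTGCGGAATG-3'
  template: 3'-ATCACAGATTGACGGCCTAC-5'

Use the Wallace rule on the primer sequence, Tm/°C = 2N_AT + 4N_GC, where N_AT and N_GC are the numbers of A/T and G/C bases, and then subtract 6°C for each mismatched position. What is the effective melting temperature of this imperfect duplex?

Primer base counts: A=4, T=5, G=6, C=5 → A+T=9, G+C=11
Perfect-match Tm = 2(9) + 4(11) = 18 + 44 = 62°C
Mismatches (positions where the bases are not complementary): 4 (at positions 4, 9, 15, 17)
Effective Tm = 62 − 4×6 = 62 − 24 = 38°C

38°C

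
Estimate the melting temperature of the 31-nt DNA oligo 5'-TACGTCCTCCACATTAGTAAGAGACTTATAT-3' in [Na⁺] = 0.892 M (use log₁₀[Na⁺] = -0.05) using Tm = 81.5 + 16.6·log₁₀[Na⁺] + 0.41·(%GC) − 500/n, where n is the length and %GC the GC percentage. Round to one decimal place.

79.1°C

Length n = 31. Base counts: T=10, G=4, A=10, C=7
G+C = 11, so %GC = 11/31 × 100 = 35.484%
Salt term: 16.6 × (-0.05) = -0.83
GC term: 0.41 × 35.484 = 14.548; length term: −500/31 = −16.129
Tm = 81.5 + (-0.83) + 14.548 − 16.129 = 79.089 → 79.1°C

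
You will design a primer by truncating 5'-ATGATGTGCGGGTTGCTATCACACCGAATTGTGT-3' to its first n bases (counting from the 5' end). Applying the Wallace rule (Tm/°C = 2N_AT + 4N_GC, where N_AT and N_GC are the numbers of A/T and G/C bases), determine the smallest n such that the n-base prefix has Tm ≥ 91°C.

First 30 bases: ATGATGTGCGGGTTGCTATCACACCGAATT → Tm = 88°C (< 91°C)
First 31 bases: ATGATGTGCGGGTTGCTATCACACCGAATTG → Tm = 92°C (≥ 91°C)
Since every base adds ≥2°C, Tm only increases with n, so the threshold is first crossed at n = 31.

n = 31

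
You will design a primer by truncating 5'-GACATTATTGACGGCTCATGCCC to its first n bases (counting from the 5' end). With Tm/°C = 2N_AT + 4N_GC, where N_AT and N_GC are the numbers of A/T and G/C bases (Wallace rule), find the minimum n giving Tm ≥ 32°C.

First 11 bases: GACATTATTGA → Tm = 28°C (< 32°C)
First 12 bases: GACATTATTGAC → Tm = 32°C (≥ 32°C)
Each additional base adds 2°C (A/T) or 4°C (G/C), so Tm is non-decreasing in n; n = 12 is the first length to reach 32°C.

n = 12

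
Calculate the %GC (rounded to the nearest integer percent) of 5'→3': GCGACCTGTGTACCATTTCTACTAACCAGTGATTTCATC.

Base counts: C=11, A=9, G=6, T=13
G+C = 6 + 11 = 17 out of 39 bases
%GC = 17/39 × 100 = 43.59% ≈ 44%

44%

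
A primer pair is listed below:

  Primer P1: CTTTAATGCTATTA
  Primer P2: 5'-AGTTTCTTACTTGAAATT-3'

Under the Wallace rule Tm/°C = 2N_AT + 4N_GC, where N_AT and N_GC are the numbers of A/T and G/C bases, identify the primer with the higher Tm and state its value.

Primer P1: A+T=11, G+C=3 → Tm = 2(11)+4(3) = 34°C
Primer P2: A+T=14, G+C=4 → Tm = 2(14)+4(4) = 44°C
34°C vs 44°C → primer P2 is higher.

Primer P2, 44°C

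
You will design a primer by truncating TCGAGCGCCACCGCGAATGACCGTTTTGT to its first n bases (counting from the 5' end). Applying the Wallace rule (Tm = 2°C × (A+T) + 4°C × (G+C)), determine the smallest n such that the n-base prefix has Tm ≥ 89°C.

n = 28

First 27 bases: TCGAGCGCCACCGCGAATGACCGTTTT → Tm = 86°C (< 89°C)
First 28 bases: TCGAGCGCCACCGCGAATGACCGTTTTG → Tm = 90°C (≥ 89°C)
Since every base adds ≥2°C, Tm only increases with n, so the threshold is first crossed at n = 28.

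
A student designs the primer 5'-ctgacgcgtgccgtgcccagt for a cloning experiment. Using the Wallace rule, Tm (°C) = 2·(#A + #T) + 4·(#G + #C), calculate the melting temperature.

72°C

Base counts: A=2, G=7, T=4, C=8
So N_AT = 6 and N_GC = 15.
Tm = 2×6 + 4×15 = 72°C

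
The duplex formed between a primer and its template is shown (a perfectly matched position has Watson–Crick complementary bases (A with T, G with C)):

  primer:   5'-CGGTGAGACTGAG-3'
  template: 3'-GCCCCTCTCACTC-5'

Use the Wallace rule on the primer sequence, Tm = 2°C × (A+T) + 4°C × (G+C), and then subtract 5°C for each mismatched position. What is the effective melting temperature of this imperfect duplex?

32°C

Primer base counts: A=3, T=2, G=6, C=2 → A+T=5, G+C=8
Perfect-match Tm = 2(5) + 4(8) = 10 + 32 = 42°C
Mismatches (positions where the bases are not complementary): 2 (at positions 4, 9)
Effective Tm = 42 − 2×5 = 42 − 10 = 32°C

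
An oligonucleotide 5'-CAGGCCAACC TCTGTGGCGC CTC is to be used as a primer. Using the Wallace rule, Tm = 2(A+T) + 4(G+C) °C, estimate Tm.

78°C

Base counts: C=10, G=6, A=3, T=4
A+T = 7, G+C = 16
Tm = 2(7) + 4(16) = 14 + 64 = 78°C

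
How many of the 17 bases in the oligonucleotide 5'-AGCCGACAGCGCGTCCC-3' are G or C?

Counting bases: C=8, A=3, G=5, T=1
G+C = 5 + 8 = 13

13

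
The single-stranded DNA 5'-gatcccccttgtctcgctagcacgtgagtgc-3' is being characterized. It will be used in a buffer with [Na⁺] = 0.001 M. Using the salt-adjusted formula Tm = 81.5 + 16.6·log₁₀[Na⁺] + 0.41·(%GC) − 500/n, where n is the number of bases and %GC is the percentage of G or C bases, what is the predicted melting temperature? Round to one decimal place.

40.7°C

Length n = 31. Base counts: A=4, G=8, C=11, T=8
G+C = 19, so %GC = 19/31 × 100 = 61.29%
Salt term: 16.6 × (-3) = -49.8
GC term: 0.41 × 61.29 = 25.129; length term: −500/31 = −16.129
Tm = 81.5 + (-49.8) + 25.129 − 16.129 = 40.7 → 40.7°C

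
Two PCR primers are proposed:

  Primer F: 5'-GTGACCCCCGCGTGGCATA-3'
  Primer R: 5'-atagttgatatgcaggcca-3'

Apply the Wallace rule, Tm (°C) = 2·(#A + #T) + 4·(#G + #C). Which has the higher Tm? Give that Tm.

Primer F, 64°C

Primer F: A+T=6, G+C=13 → Tm = 2(6)+4(13) = 64°C
Primer R: A+T=11, G+C=8 → Tm = 2(11)+4(8) = 54°C
64°C vs 54°C → primer F is higher.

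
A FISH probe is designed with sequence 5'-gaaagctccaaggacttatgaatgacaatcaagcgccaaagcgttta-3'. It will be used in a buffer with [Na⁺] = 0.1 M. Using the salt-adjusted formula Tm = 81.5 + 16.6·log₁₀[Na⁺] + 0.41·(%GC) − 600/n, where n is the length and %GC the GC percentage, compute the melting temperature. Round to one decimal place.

Length n = 47. Scanning the sequence gives A=18, T=9, C=10, G=10.
G+C = 20, so %GC = 20/47 × 100 = 42.553%
Salt term: 16.6 × (-1) = -16.6
GC term: 0.41 × 42.553 = 17.447; length term: −600/47 = −12.766
Tm = 81.5 + (-16.6) + 17.447 − 12.766 = 69.581 → 69.6°C

69.6°C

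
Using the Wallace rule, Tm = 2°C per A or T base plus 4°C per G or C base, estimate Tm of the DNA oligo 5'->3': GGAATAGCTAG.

C=1, T=2, G=4, A=4
So N_AT = 6 and N_GC = 5.
Tm = 2×6 + 4×5 = 32°C

32°C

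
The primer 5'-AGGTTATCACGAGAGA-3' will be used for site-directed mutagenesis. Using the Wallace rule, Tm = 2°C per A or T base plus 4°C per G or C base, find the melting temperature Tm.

46°C

Scanning the sequence gives G=5, A=6, T=3, C=2.
So N_AT = 9 and N_GC = 7.
Tm = 4·7 + 2·9 = 28 + 18 = 46°C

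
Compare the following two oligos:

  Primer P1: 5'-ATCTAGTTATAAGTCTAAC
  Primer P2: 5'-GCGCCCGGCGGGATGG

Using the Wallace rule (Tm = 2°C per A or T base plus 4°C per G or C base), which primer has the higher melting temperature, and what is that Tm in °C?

Primer P2, 60°C

Primer P1: A+T=14, G+C=5 → Tm = 2(14)+4(5) = 48°C
Primer P2: A+T=2, G+C=14 → Tm = 2(2)+4(14) = 60°C
48°C vs 60°C → primer P2 is higher.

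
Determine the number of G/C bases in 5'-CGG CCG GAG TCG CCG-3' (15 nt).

13

G=7, T=1, A=1, C=6
G+C = 7 + 6 = 13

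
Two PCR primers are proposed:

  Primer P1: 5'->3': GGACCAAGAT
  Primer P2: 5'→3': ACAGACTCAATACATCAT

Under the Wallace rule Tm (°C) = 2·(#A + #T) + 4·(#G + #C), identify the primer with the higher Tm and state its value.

Primer P2, 48°C

Primer P1: A+T=5, G+C=5 → Tm = 2(5)+4(5) = 30°C
Primer P2: A+T=12, G+C=6 → Tm = 2(12)+4(6) = 48°C
30°C vs 48°C → primer P2 is higher.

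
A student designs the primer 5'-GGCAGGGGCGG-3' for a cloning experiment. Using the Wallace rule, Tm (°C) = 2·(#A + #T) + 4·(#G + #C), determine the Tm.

42°C

A=1, T=0, C=2, G=8
AT pairs contribute 1, GC pairs contribute 10.
Tm = 2×1 + 4×10 = 42°C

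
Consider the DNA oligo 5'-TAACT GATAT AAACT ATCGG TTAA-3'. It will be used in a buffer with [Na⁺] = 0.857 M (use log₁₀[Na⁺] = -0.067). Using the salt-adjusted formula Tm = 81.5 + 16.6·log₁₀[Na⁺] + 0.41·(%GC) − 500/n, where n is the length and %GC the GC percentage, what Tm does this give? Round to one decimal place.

Length n = 24. A=10, C=3, T=8, G=3
G+C = 6, so %GC = 6/24 × 100 = 25%
Salt term: 16.6 × (-0.067) = -1.112
GC term: 0.41 × 25 = 10.25; length term: −500/24 = −20.833
Tm = 81.5 + (-1.112) + 10.25 − 20.833 = 69.805 → 69.8°C

69.8°C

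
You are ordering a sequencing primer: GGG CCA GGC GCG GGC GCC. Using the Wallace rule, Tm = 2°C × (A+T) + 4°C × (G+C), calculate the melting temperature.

G=10, A=1, C=7, T=0
AT pairs contribute 1, GC pairs contribute 17.
Tm = 4·17 + 2·1 = 68 + 2 = 70°C

70°C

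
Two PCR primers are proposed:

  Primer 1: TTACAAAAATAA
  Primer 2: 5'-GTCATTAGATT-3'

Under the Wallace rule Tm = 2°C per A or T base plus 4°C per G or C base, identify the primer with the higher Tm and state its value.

Primer 1: A+T=11, G+C=1 → Tm = 2(11)+4(1) = 26°C
Primer 2: A+T=8, G+C=3 → Tm = 2(8)+4(3) = 28°C
26°C vs 28°C → primer 2 is higher.

Primer 2, 28°C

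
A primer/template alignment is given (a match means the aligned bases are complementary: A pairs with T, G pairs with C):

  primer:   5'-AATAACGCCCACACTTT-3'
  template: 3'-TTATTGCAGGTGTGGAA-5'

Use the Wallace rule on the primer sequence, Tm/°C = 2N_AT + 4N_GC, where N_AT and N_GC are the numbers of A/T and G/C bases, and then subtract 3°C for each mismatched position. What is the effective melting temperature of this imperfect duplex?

Primer base counts: A=6, T=4, G=1, C=6 → A+T=10, G+C=7
Perfect-match Tm = 2(10) + 4(7) = 20 + 28 = 48°C
Mismatches (positions where the bases are not complementary): 2 (at positions 8, 15)
Effective Tm = 48 − 2×3 = 48 − 6 = 42°C

42°C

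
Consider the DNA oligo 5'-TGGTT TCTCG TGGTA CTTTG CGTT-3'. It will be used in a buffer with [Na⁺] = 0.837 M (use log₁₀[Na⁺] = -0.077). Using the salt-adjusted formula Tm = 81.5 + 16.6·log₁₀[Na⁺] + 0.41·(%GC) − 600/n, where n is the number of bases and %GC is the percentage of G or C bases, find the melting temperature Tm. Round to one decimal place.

Length n = 24. G=7, C=4, A=1, T=12
G+C = 11, so %GC = 11/24 × 100 = 45.833%
Salt term: 16.6 × (-0.077) = -1.278
GC term: 0.41 × 45.833 = 18.792; length term: −600/24 = −25
Tm = 81.5 + (-1.278) + 18.792 − 25 = 74.014 → 74.0°C

74.0°C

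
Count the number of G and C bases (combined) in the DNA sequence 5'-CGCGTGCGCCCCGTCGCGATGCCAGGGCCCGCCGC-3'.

Counting bases: C=17, G=13, A=2, T=3
Total G or C: 13 + 17 = 30

30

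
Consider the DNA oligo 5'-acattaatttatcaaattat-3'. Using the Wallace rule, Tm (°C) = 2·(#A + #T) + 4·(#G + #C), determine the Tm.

Counting bases: T=9, G=0, C=2, A=9
A+T = 18, G+C = 2
Tm = 4·2 + 2·18 = 8 + 36 = 44°C

44°C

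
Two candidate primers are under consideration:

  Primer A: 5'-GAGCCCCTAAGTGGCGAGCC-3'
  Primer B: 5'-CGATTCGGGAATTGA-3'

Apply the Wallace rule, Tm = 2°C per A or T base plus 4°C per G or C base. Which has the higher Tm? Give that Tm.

Primer A: A+T=6, G+C=14 → Tm = 2(6)+4(14) = 68°C
Primer B: A+T=8, G+C=7 → Tm = 2(8)+4(7) = 44°C
68°C vs 44°C → primer A is higher.

Primer A, 68°C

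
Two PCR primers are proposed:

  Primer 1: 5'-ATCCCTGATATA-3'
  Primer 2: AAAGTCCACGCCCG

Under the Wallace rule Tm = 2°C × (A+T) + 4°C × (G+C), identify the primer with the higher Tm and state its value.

Primer 2, 46°C

Primer 1: A+T=8, G+C=4 → Tm = 2(8)+4(4) = 32°C
Primer 2: A+T=5, G+C=9 → Tm = 2(5)+4(9) = 46°C
32°C vs 46°C → primer 2 is higher.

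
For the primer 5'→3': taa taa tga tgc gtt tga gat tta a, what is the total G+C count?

6

T=10, C=1, A=9, G=5
G+C = 5 + 1 = 6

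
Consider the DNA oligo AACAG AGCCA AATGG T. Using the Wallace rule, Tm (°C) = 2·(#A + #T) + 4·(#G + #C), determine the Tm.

46°C

A=7, C=3, G=4, T=2
So N_AT = 9 and N_GC = 7.
Tm = 2(9) + 4(7) = 18 + 28 = 46°C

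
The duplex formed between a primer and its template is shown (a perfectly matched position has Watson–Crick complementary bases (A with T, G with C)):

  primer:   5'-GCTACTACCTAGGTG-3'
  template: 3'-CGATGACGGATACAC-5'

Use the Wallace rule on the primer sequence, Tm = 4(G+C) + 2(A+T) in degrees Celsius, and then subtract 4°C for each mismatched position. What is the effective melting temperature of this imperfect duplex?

38°C

Primer base counts: A=3, T=4, G=4, C=4 → A+T=7, G+C=8
Perfect-match Tm = 2(7) + 4(8) = 14 + 32 = 46°C
Mismatches (positions where the bases are not complementary): 2 (at positions 7, 12)
Effective Tm = 46 − 2×4 = 46 − 8 = 38°C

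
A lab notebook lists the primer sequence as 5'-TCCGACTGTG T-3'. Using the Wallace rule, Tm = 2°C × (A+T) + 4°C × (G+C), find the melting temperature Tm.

34°C

C=3, G=3, A=1, T=4
So N_AT = 5 and N_GC = 6.
Tm = 2(5) + 4(6) = 10 + 24 = 34°C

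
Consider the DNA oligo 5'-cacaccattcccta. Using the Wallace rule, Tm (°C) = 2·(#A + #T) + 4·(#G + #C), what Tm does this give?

Scanning the sequence gives G=0, C=7, A=4, T=3.
AT pairs contribute 7, GC pairs contribute 7.
Tm = 2(7) + 4(7) = 14 + 28 = 42°C

42°C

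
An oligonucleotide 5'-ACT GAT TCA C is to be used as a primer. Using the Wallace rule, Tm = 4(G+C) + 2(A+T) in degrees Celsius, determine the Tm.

28°C

T=3, A=3, G=1, C=3
So N_AT = 6 and N_GC = 4.
Tm = 4·4 + 2·6 = 16 + 12 = 28°C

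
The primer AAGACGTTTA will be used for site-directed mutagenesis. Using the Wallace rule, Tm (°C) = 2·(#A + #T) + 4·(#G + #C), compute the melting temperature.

Counting bases: A=4, C=1, T=3, G=2
So N_AT = 7 and N_GC = 3.
Tm = 4·3 + 2·7 = 12 + 14 = 26°C

26°C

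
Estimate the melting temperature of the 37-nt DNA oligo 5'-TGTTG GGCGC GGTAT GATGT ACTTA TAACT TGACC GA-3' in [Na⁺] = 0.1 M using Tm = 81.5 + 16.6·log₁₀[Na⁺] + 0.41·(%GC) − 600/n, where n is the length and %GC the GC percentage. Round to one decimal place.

Length n = 37. A=8, T=12, C=6, G=11
G+C = 17, so %GC = 17/37 × 100 = 45.946%
Salt term: 16.6 × (-1) = -16.6
GC term: 0.41 × 45.946 = 18.838; length term: −600/37 = −16.216
Tm = 81.5 + (-16.6) + 18.838 − 16.216 = 67.522 → 67.5°C

67.5°C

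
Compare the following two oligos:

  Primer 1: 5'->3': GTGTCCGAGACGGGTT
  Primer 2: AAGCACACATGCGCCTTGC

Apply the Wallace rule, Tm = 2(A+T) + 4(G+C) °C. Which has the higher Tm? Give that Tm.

Primer 1: A+T=6, G+C=10 → Tm = 2(6)+4(10) = 52°C
Primer 2: A+T=8, G+C=11 → Tm = 2(8)+4(11) = 60°C
52°C vs 60°C → primer 2 is higher.

Primer 2, 60°C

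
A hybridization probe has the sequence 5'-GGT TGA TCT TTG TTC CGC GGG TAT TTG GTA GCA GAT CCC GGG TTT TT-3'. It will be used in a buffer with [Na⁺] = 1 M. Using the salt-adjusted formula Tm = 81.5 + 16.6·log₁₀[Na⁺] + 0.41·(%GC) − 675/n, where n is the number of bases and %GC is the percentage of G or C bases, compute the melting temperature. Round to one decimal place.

Length n = 47. Counting bases: C=8, A=5, G=15, T=19
G+C = 23, so %GC = 23/47 × 100 = 48.936%
Salt term: 16.6 × (0) = 0
GC term: 0.41 × 48.936 = 20.064; length term: −675/47 = −14.362
Tm = 81.5 + (0) + 20.064 − 14.362 = 87.202 → 87.2°C

87.2°C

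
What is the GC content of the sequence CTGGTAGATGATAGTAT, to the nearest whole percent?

Scanning the sequence gives C=1, A=5, G=5, T=6.
G+C = 5 + 1 = 6 out of 17 bases
%GC = 6/17 × 100 = 35.29% ≈ 35%

35%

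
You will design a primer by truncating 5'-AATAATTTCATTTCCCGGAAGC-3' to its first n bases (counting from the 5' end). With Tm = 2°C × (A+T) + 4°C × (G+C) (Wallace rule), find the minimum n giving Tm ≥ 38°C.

n = 16

First 15 bases: AATAATTTCATTTCC → Tm = 36°C (< 38°C)
First 16 bases: AATAATTTCATTTCCC → Tm = 40°C (≥ 38°C)
Since every base adds ≥2°C, Tm only increases with n, so the threshold is first crossed at n = 16.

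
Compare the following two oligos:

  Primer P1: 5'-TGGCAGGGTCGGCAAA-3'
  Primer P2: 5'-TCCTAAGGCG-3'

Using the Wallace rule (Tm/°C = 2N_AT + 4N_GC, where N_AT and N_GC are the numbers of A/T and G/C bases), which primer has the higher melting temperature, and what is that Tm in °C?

Primer P1, 52°C

Primer P1: A+T=6, G+C=10 → Tm = 2(6)+4(10) = 52°C
Primer P2: A+T=4, G+C=6 → Tm = 2(4)+4(6) = 32°C
52°C vs 32°C → primer P1 is higher.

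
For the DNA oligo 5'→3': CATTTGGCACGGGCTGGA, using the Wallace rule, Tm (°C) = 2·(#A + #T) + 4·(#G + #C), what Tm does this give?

58°C

A=3, T=4, C=4, G=7
So N_AT = 7 and N_GC = 11.
Tm = 2×7 + 4×11 = 58°C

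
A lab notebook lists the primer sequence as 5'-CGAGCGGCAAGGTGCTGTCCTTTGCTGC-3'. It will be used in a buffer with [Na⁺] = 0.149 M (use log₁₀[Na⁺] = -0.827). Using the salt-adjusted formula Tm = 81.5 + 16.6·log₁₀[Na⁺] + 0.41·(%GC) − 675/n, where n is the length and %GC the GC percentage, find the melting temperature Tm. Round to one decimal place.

70.0°C

Length n = 28. C=8, G=10, A=3, T=7
G+C = 18, so %GC = 18/28 × 100 = 64.286%
Salt term: 16.6 × (-0.827) = -13.728
GC term: 0.41 × 64.286 = 26.357; length term: −675/28 = −24.107
Tm = 81.5 + (-13.728) + 26.357 − 24.107 = 70.022 → 70.0°C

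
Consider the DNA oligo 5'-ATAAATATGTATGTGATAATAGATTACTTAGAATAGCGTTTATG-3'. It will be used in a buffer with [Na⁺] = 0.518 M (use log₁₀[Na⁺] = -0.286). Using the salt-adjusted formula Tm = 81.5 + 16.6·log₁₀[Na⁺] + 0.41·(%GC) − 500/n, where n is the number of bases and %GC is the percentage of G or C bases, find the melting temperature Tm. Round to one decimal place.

Length n = 44. Scanning the sequence gives C=2, G=8, T=17, A=17.
G+C = 10, so %GC = 10/44 × 100 = 22.727%
Salt term: 16.6 × (-0.286) = -4.748
GC term: 0.41 × 22.727 = 9.318; length term: −500/44 = −11.364
Tm = 81.5 + (-4.748) + 9.318 − 11.364 = 74.706 → 74.7°C

74.7°C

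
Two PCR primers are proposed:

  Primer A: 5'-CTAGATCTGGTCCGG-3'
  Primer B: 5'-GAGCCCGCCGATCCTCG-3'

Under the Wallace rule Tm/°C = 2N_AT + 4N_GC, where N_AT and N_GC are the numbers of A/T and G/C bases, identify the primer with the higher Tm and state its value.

Primer B, 60°C

Primer A: A+T=6, G+C=9 → Tm = 2(6)+4(9) = 48°C
Primer B: A+T=4, G+C=13 → Tm = 2(4)+4(13) = 60°C
48°C vs 60°C → primer B is higher.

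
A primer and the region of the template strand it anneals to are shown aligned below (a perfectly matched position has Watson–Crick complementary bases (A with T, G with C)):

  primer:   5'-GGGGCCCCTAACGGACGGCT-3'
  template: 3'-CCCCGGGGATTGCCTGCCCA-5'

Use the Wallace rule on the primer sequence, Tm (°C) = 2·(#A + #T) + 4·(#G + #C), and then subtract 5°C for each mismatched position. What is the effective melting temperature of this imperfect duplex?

Primer base counts: A=3, T=2, G=8, C=7 → A+T=5, G+C=15
Perfect-match Tm = 2(5) + 4(15) = 10 + 60 = 70°C
Mismatches (positions where the bases are not complementary): 1 (at position 19)
Effective Tm = 70 − 1×5 = 70 − 5 = 65°C

65°C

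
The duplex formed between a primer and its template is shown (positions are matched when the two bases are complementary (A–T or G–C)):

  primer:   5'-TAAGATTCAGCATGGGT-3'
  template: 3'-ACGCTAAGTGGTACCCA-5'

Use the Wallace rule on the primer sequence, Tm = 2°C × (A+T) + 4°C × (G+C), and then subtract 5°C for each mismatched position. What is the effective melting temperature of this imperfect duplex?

Primer base counts: A=5, T=5, G=5, C=2 → A+T=10, G+C=7
Perfect-match Tm = 2(10) + 4(7) = 20 + 28 = 48°C
Mismatches (positions where the bases are not complementary): 3 (at positions 2, 3, 10)
Effective Tm = 48 − 3×5 = 48 − 15 = 33°C

33°C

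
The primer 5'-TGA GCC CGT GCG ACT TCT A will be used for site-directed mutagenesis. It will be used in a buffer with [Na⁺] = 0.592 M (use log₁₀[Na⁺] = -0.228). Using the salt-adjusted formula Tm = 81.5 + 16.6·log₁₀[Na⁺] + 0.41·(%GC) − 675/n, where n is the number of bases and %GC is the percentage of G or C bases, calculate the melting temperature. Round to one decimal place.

Length n = 19. A=3, T=5, C=6, G=5
G+C = 11, so %GC = 11/19 × 100 = 57.895%
Salt term: 16.6 × (-0.228) = -3.785
GC term: 0.41 × 57.895 = 23.737; length term: −675/19 = −35.526
Tm = 81.5 + (-3.785) + 23.737 − 35.526 = 65.926 → 65.9°C

65.9°C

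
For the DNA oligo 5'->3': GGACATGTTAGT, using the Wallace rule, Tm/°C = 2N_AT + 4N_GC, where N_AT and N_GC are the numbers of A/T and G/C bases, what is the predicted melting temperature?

34°C

Base counts: A=3, G=4, T=4, C=1
So N_AT = 7 and N_GC = 5.
Tm = 2(7) + 4(5) = 14 + 20 = 34°C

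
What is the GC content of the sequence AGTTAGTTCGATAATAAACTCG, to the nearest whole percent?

32%

Base counts: C=3, G=4, T=7, A=8
G+C = 4 + 3 = 7 out of 22 bases
%GC = 7/22 × 100 = 31.82% ≈ 32%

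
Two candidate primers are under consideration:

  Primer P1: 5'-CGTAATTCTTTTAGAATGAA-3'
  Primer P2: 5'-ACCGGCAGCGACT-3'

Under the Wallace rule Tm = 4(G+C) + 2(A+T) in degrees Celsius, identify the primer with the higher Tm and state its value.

Primer P1, 50°C

Primer P1: A+T=15, G+C=5 → Tm = 2(15)+4(5) = 50°C
Primer P2: A+T=4, G+C=9 → Tm = 2(4)+4(9) = 44°C
50°C vs 44°C → primer P1 is higher.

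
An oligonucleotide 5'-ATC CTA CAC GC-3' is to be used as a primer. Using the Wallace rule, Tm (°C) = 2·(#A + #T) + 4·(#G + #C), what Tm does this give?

34°C

Scanning the sequence gives T=2, G=1, A=3, C=5.
So N_AT = 5 and N_GC = 6.
Tm = 4·6 + 2·5 = 24 + 10 = 34°C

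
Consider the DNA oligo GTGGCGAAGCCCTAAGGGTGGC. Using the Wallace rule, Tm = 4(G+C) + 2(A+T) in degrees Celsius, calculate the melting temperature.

Scanning the sequence gives G=10, T=3, C=5, A=4.
AT pairs contribute 7, GC pairs contribute 15.
Tm = 2(7) + 4(15) = 14 + 60 = 74°C

74°C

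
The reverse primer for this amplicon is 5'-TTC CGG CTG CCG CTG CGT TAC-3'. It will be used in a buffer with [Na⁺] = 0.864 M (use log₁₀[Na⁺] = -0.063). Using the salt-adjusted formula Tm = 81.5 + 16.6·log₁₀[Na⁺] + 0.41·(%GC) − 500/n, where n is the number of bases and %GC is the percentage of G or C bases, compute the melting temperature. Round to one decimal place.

84.0°C

Length n = 21. Counting bases: T=6, C=8, G=6, A=1
G+C = 14, so %GC = 14/21 × 100 = 66.667%
Salt term: 16.6 × (-0.063) = -1.046
GC term: 0.41 × 66.667 = 27.333; length term: −500/21 = −23.81
Tm = 81.5 + (-1.046) + 27.333 − 23.81 = 83.977 → 84.0°C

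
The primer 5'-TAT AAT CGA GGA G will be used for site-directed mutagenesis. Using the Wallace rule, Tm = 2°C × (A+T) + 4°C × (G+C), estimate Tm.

36°C

T=3, A=5, C=1, G=4
So N_AT = 8 and N_GC = 5.
Tm = 2(8) + 4(5) = 16 + 20 = 36°C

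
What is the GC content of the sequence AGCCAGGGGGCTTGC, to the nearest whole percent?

73%

Base counts: A=2, C=4, T=2, G=7
G+C = 7 + 4 = 11 out of 15 bases
%GC = 11/15 × 100 = 73.33% ≈ 73%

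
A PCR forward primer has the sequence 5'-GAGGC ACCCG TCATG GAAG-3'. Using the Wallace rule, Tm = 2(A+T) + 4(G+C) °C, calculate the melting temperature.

Scanning the sequence gives T=2, C=5, A=5, G=7.
A+T = 7, G+C = 12
Tm = 2×7 + 4×12 = 62°C

62°C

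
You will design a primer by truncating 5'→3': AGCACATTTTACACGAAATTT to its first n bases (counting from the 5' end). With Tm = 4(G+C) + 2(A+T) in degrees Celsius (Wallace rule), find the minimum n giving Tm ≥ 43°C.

n = 16

First 15 bases: AGCACATTTTACACG → Tm = 42°C (< 43°C)
First 16 bases: AGCACATTTTACACGA → Tm = 44°C (≥ 43°C)
Each additional base adds 2°C (A/T) or 4°C (G/C), so Tm is non-decreasing in n; n = 16 is the first length to reach 43°C.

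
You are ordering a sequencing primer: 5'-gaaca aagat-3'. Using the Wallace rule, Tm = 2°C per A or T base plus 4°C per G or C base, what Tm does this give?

26°C

Scanning the sequence gives T=1, C=1, G=2, A=6.
So N_AT = 7 and N_GC = 3.
Tm = 2(7) + 4(3) = 14 + 12 = 26°C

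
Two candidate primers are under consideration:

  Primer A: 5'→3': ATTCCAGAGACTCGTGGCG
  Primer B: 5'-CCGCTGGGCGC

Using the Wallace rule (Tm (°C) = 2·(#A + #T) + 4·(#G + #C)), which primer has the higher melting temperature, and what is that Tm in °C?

Primer A, 60°C

Primer A: A+T=8, G+C=11 → Tm = 2(8)+4(11) = 60°C
Primer B: A+T=1, G+C=10 → Tm = 2(1)+4(10) = 42°C
60°C vs 42°C → primer A is higher.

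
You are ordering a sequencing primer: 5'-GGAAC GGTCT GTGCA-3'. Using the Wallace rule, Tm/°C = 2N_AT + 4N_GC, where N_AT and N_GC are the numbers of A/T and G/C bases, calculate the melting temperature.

48°C

A=3, C=3, T=3, G=6
A+T = 6, G+C = 9
Tm = 2(6) + 4(9) = 12 + 36 = 48°C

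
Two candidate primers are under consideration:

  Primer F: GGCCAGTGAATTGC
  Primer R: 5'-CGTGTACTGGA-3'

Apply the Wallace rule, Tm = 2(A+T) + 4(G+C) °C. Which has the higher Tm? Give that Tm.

Primer F: A+T=6, G+C=8 → Tm = 2(6)+4(8) = 44°C
Primer R: A+T=5, G+C=6 → Tm = 2(5)+4(6) = 34°C
44°C vs 34°C → primer F is higher.

Primer F, 44°C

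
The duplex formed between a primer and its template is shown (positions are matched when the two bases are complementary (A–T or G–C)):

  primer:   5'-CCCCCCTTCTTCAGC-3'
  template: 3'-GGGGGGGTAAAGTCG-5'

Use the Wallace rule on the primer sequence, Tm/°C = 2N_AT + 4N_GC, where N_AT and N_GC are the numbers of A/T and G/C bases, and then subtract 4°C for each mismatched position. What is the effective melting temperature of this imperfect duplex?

Primer base counts: A=1, T=4, G=1, C=9 → A+T=5, G+C=10
Perfect-match Tm = 2(5) + 4(10) = 10 + 40 = 50°C
Mismatches (positions where the bases are not complementary): 3 (at positions 7, 8, 9)
Effective Tm = 50 − 3×4 = 50 − 12 = 38°C

38°C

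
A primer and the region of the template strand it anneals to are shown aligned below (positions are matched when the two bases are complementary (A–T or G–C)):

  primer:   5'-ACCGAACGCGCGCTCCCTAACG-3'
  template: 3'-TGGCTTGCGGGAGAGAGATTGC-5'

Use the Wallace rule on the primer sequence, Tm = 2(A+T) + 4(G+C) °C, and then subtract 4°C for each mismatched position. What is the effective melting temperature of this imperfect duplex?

62°C

Primer base counts: A=5, T=2, G=5, C=10 → A+T=7, G+C=15
Perfect-match Tm = 2(7) + 4(15) = 14 + 60 = 74°C
Mismatches (positions where the bases are not complementary): 3 (at positions 10, 12, 16)
Effective Tm = 74 − 3×4 = 74 − 12 = 62°C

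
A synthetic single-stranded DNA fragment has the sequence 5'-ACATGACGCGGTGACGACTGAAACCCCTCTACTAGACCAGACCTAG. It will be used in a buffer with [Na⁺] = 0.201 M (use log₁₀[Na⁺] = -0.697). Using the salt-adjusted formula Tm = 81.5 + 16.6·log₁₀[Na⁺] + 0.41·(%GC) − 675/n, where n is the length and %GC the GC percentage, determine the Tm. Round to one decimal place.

Length n = 46. G=10, C=15, T=7, A=14
G+C = 25, so %GC = 25/46 × 100 = 54.348%
Salt term: 16.6 × (-0.697) = -11.57
GC term: 0.41 × 54.348 = 22.283; length term: −675/46 = −14.674
Tm = 81.5 + (-11.57) + 22.283 − 14.674 = 77.539 → 77.5°C

77.5°C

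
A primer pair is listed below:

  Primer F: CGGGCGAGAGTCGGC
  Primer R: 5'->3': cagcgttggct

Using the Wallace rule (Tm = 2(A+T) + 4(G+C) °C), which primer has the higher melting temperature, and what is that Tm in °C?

Primer F, 54°C

Primer F: A+T=3, G+C=12 → Tm = 2(3)+4(12) = 54°C
Primer R: A+T=4, G+C=7 → Tm = 2(4)+4(7) = 36°C
54°C vs 36°C → primer F is higher.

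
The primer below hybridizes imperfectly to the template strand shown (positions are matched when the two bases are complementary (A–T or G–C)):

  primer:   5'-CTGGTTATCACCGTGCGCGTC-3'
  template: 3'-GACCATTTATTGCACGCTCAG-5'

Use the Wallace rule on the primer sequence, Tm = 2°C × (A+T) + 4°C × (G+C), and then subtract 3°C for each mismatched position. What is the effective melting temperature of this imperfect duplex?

53°C

Primer base counts: A=2, T=6, G=6, C=7 → A+T=8, G+C=13
Perfect-match Tm = 2(8) + 4(13) = 16 + 52 = 68°C
Mismatches (positions where the bases are not complementary): 5 (at positions 6, 8, 9, 11, 18)
Effective Tm = 68 − 5×3 = 68 − 15 = 53°C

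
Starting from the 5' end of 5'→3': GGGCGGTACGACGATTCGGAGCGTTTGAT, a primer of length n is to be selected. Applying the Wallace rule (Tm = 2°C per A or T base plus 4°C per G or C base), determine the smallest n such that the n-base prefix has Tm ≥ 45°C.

First 12 bases: GGGCGGTACGAC → Tm = 42°C (< 45°C)
First 13 bases: GGGCGGTACGACG → Tm = 46°C (≥ 45°C)
Each additional base adds 2°C (A/T) or 4°C (G/C), so Tm is non-decreasing in n; n = 13 is the first length to reach 45°C.

n = 13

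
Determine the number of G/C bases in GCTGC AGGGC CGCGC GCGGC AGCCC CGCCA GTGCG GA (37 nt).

31

C=15, T=2, G=16, A=4
Total G or C: 16 + 15 = 31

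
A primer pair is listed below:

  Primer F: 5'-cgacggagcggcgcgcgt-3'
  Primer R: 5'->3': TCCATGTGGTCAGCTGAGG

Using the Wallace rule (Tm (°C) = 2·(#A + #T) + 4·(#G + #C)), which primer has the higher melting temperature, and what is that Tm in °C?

Primer F: A+T=3, G+C=15 → Tm = 2(3)+4(15) = 66°C
Primer R: A+T=8, G+C=11 → Tm = 2(8)+4(11) = 60°C
66°C vs 60°C → primer F is higher.

Primer F, 66°C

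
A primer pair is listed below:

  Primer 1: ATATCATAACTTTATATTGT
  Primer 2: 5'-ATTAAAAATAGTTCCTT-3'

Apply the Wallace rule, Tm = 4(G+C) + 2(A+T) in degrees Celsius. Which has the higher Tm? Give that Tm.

Primer 1: A+T=17, G+C=3 → Tm = 2(17)+4(3) = 46°C
Primer 2: A+T=14, G+C=3 → Tm = 2(14)+4(3) = 40°C
46°C vs 40°C → primer 1 is higher.

Primer 1, 46°C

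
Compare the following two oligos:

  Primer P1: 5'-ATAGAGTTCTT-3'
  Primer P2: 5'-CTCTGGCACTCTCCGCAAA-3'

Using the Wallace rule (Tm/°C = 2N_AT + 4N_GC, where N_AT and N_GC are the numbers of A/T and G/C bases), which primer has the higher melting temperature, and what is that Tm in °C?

Primer P1: A+T=8, G+C=3 → Tm = 2(8)+4(3) = 28°C
Primer P2: A+T=8, G+C=11 → Tm = 2(8)+4(11) = 60°C
28°C vs 60°C → primer P2 is higher.

Primer P2, 60°C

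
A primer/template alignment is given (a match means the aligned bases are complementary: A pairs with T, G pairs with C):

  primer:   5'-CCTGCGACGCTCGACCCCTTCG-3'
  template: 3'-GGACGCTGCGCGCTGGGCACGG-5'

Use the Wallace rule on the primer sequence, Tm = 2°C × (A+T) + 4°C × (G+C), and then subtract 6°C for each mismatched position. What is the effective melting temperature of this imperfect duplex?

52°C

Primer base counts: A=2, T=4, G=5, C=11 → A+T=6, G+C=16
Perfect-match Tm = 2(6) + 4(16) = 12 + 64 = 76°C
Mismatches (positions where the bases are not complementary): 4 (at positions 11, 18, 20, 22)
Effective Tm = 76 − 4×6 = 76 − 24 = 52°C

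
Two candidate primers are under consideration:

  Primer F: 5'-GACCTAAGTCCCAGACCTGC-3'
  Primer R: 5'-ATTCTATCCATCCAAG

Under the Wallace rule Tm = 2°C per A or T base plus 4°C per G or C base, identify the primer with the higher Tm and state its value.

Primer F: A+T=8, G+C=12 → Tm = 2(8)+4(12) = 64°C
Primer R: A+T=10, G+C=6 → Tm = 2(10)+4(6) = 44°C
64°C vs 44°C → primer F is higher.

Primer F, 64°C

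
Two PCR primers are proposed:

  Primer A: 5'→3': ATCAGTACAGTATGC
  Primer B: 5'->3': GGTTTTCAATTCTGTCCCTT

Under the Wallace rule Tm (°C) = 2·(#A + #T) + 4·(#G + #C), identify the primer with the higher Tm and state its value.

Primer A: A+T=9, G+C=6 → Tm = 2(9)+4(6) = 42°C
Primer B: A+T=12, G+C=8 → Tm = 2(12)+4(8) = 56°C
42°C vs 56°C → primer B is higher.

Primer B, 56°C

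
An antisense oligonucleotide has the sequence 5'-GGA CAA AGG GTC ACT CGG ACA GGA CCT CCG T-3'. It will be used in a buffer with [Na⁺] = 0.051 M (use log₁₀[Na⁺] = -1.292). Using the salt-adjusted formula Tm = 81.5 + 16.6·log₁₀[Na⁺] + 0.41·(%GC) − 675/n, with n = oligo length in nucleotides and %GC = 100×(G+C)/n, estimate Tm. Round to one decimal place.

63.4°C

Length n = 31. A=8, G=10, C=9, T=4
G+C = 19, so %GC = 19/31 × 100 = 61.29%
Salt term: 16.6 × (-1.292) = -21.447
GC term: 0.41 × 61.29 = 25.129; length term: −675/31 = −21.774
Tm = 81.5 + (-21.447) + 25.129 − 21.774 = 63.408 → 63.4°C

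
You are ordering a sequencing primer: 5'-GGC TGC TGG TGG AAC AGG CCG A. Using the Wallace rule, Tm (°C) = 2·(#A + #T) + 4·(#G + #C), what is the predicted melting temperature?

74°C

A=4, T=3, G=10, C=5
AT pairs contribute 7, GC pairs contribute 15.
Tm = 2×7 + 4×15 = 74°C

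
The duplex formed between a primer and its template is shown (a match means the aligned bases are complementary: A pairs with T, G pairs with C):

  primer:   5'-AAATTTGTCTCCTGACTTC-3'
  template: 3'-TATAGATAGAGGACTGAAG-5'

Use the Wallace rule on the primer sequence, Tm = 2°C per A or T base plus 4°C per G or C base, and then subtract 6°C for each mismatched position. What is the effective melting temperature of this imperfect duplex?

Primer base counts: A=4, T=8, G=2, C=5 → A+T=12, G+C=7
Perfect-match Tm = 2(12) + 4(7) = 24 + 28 = 52°C
Mismatches (positions where the bases are not complementary): 3 (at positions 2, 5, 7)
Effective Tm = 52 − 3×6 = 52 − 18 = 34°C

34°C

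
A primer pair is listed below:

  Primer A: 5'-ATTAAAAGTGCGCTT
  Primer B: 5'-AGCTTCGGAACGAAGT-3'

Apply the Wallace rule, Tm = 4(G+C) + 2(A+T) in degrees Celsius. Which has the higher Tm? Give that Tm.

Primer B, 48°C

Primer A: A+T=10, G+C=5 → Tm = 2(10)+4(5) = 40°C
Primer B: A+T=8, G+C=8 → Tm = 2(8)+4(8) = 48°C
40°C vs 48°C → primer B is higher.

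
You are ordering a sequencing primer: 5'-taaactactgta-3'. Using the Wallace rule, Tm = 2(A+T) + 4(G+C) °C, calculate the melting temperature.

Scanning the sequence gives A=5, T=4, C=2, G=1.
So N_AT = 9 and N_GC = 3.
Tm = 2×9 + 4×3 = 30°C

30°C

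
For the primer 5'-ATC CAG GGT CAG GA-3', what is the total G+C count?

8

G=5, C=3, T=2, A=4
G+C = 5 + 3 = 8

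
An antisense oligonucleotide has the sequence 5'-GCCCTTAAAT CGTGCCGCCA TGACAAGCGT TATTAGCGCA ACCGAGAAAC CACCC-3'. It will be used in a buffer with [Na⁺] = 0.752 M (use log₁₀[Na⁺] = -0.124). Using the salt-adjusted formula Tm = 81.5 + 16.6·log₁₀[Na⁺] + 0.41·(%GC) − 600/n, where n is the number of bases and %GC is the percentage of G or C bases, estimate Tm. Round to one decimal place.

90.9°C

Length n = 55. Counting bases: T=9, C=19, A=16, G=11
G+C = 30, so %GC = 30/55 × 100 = 54.545%
Salt term: 16.6 × (-0.124) = -2.058
GC term: 0.41 × 54.545 = 22.363; length term: −600/55 = −10.909
Tm = 81.5 + (-2.058) + 22.363 − 10.909 = 90.896 → 90.9°C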